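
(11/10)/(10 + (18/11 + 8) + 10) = 121/3260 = 0.04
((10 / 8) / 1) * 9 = 45 / 4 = 11.25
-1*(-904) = 904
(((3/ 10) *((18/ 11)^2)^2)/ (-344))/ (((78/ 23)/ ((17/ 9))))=-285039/ 81843190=-0.00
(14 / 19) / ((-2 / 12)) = -84 / 19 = -4.42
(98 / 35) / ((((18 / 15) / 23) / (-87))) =-4669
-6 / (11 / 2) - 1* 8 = -100 / 11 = -9.09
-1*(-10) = 10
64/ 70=32/ 35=0.91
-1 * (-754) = 754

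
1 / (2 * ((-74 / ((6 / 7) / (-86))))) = 0.00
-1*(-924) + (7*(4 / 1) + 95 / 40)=7635 / 8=954.38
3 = 3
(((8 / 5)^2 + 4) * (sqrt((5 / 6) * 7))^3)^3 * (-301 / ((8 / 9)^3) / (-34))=149427826863 * sqrt(210) / 217600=9951355.40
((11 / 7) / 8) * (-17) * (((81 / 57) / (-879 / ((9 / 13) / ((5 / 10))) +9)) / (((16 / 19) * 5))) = 15147 / 8411200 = 0.00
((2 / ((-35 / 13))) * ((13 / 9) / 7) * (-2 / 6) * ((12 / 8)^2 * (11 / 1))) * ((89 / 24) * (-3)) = -165451 / 11760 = -14.07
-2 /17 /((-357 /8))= 16 /6069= 0.00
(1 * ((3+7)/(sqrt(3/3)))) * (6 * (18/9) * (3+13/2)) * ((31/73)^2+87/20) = 27522051/5329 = 5164.58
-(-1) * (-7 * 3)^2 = 441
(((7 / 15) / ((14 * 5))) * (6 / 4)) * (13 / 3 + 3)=11 / 150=0.07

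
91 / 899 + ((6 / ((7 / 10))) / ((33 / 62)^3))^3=97358780094122378508407 / 530048373916037823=183679.05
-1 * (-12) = 12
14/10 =7/5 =1.40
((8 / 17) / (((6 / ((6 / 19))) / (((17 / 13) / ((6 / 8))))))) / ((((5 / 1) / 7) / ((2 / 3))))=448 / 11115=0.04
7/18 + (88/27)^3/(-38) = -390601/747954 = -0.52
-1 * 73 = -73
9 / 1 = 9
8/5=1.60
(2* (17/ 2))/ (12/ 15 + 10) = 85/ 54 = 1.57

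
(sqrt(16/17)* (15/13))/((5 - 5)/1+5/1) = 12* sqrt(17)/221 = 0.22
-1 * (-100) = 100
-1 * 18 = -18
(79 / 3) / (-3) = -79 / 9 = -8.78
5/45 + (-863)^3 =-5784620822/9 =-642735646.89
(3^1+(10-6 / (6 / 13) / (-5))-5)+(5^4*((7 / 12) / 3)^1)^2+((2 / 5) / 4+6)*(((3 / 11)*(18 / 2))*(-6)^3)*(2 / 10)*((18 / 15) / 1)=24954084799 / 1782000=14003.41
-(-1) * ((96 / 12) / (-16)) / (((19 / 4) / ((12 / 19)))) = -24 / 361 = -0.07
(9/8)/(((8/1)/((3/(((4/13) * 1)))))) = 351/256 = 1.37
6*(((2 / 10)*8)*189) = 9072 / 5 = 1814.40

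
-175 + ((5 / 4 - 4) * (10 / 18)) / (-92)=-579545 / 3312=-174.98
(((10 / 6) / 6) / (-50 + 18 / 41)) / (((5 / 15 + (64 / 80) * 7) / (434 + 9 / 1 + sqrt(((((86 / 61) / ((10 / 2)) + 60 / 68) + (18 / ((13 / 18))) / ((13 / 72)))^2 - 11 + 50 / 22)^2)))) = -571701894979538197 / 30549726164647976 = -18.71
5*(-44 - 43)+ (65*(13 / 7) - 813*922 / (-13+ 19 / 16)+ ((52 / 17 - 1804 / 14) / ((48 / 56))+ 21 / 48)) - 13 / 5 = 5397309037 / 85680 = 62993.80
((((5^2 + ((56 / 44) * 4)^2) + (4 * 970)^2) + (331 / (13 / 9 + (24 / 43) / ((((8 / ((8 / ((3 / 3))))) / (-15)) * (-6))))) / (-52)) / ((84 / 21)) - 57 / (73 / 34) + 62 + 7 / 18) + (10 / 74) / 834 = 351752579930205293621 / 93460541206032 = 3763648.01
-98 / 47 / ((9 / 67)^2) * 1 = -115.56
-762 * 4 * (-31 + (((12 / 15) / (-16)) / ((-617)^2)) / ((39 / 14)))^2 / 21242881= -5380553769576049153406 / 39021327539640386472675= -0.14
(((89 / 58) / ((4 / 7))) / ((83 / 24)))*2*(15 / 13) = 56070 / 31291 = 1.79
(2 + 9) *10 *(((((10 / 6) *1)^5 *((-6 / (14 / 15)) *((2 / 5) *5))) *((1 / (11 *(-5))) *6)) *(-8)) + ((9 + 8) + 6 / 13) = -12985699 / 819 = -15855.55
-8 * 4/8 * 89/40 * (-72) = 3204/5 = 640.80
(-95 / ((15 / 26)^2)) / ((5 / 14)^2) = -2237.71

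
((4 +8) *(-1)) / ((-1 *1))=12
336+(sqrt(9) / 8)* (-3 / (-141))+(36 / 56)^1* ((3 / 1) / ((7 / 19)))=6287055 / 18424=341.24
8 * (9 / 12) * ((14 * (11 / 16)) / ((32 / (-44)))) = -2541 / 32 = -79.41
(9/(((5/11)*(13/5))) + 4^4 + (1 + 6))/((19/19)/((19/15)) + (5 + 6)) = 33421/1456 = 22.95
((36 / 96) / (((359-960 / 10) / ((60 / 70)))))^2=81 / 54228496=0.00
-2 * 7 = -14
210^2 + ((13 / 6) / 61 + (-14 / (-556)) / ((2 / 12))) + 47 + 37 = 44184.19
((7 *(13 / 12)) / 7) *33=143 / 4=35.75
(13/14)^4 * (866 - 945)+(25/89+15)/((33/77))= -236716853/10257072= -23.08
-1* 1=-1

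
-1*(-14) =14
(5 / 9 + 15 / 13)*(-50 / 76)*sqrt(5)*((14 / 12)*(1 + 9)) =-87500*sqrt(5) / 6669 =-29.34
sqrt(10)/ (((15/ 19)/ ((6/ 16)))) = 19 * sqrt(10)/ 40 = 1.50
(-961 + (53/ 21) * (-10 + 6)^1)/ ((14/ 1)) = -69.36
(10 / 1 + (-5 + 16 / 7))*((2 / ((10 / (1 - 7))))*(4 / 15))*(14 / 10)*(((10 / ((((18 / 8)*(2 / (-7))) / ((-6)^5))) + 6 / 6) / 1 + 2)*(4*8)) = -1579292928 / 125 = -12634343.42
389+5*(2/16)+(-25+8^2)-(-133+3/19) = 85343/152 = 561.47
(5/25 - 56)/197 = -279/985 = -0.28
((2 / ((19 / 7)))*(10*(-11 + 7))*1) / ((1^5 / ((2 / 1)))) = -1120 / 19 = -58.95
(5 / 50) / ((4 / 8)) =1 / 5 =0.20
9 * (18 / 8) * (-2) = -40.50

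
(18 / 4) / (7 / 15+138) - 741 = -3077979 / 4154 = -740.97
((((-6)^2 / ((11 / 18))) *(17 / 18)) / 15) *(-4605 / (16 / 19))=-892449 / 44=-20282.93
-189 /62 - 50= -3289 /62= -53.05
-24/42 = -4/7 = -0.57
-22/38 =-11/19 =-0.58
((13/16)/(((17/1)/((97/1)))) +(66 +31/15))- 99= -107293/4080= -26.30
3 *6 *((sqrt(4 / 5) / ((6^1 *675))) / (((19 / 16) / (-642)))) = -6848 *sqrt(5) / 7125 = -2.15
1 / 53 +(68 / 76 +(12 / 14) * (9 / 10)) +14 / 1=552819 / 35245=15.69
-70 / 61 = -1.15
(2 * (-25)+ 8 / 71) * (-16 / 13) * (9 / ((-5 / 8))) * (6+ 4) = -8160768 / 923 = -8841.57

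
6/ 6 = 1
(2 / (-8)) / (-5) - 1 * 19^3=-137179 / 20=-6858.95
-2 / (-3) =0.67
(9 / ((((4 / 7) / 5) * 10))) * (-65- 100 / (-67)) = -268065 / 536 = -500.12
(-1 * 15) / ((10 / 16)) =-24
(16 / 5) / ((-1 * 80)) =-1 / 25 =-0.04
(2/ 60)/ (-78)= -1/ 2340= -0.00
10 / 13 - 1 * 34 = -432 / 13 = -33.23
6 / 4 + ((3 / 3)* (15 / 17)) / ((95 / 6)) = 1005 / 646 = 1.56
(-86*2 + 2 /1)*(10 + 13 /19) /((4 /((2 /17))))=-1015 /19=-53.42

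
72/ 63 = 8/ 7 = 1.14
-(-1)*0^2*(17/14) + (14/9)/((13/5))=70/117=0.60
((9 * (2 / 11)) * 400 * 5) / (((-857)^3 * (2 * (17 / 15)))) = -270000 / 117702062291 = -0.00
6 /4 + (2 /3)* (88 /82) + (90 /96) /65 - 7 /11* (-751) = 135122627 /281424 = 480.14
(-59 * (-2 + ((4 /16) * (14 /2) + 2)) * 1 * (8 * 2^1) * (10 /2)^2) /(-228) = 10325 /57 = 181.14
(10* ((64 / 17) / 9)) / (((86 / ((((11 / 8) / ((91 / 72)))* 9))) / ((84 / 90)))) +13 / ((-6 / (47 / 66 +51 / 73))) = -717587191 / 274712724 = -2.61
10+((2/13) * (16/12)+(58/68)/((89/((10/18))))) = 3614929/354042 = 10.21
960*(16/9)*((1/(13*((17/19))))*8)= 778240/663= 1173.82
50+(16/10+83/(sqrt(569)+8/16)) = 332 * sqrt(569)/2275+117224/2275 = 55.01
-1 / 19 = -0.05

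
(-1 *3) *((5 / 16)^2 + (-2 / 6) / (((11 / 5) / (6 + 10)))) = 19655 / 2816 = 6.98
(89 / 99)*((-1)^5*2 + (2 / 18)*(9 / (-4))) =-89 / 44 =-2.02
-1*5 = -5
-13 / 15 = -0.87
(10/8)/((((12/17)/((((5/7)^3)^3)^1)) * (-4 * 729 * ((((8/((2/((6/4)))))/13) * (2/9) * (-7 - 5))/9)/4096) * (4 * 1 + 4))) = 2158203125/19611853002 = 0.11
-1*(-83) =83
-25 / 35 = -5 / 7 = -0.71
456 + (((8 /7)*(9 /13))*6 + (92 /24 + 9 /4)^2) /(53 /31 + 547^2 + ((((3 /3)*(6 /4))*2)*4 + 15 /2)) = 55428865630933 /121554492696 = 456.00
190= 190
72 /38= 36 /19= 1.89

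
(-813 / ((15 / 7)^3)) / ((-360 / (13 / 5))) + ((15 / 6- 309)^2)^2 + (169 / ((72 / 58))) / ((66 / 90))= 393160277524056433 / 44550000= 8825146521.30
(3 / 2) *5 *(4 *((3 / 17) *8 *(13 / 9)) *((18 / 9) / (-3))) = -2080 / 51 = -40.78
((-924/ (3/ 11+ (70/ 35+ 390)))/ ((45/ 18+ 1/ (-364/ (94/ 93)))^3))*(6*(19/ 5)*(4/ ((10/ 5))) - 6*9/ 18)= -6.44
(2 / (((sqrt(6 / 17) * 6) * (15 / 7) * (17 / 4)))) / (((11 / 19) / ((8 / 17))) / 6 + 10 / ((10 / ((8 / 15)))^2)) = 106400 * sqrt(102) / 4072503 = 0.26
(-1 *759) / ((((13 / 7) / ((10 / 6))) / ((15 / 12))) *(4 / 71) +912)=-3143525 / 3777408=-0.83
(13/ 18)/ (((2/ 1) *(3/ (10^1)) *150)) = 0.01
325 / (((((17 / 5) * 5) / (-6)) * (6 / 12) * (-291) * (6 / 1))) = 0.13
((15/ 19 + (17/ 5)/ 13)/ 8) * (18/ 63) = 649/ 17290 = 0.04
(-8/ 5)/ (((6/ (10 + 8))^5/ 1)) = -1944/ 5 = -388.80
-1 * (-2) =2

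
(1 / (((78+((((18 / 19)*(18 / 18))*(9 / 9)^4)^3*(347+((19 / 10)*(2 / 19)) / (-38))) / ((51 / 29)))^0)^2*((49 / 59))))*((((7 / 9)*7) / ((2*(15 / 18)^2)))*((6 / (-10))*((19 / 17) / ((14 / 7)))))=-3363 / 2125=-1.58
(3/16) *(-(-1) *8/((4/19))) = 57/8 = 7.12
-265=-265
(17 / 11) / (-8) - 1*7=-633 / 88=-7.19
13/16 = 0.81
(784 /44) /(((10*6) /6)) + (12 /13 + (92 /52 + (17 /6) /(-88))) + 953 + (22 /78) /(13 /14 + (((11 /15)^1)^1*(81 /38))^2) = 9334124670997 /9748172720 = 957.53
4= 4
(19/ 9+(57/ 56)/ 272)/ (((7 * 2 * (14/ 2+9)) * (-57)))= -15259/ 92123136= -0.00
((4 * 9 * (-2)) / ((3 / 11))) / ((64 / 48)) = -198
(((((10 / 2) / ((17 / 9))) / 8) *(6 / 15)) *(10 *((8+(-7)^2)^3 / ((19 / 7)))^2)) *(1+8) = 1885354558605 / 34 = 55451604664.85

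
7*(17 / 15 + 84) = 8939 / 15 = 595.93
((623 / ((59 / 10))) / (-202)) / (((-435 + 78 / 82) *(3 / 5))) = 638575 / 318139092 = 0.00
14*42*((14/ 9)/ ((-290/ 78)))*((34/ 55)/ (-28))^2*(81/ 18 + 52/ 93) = -24747359/ 40792125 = -0.61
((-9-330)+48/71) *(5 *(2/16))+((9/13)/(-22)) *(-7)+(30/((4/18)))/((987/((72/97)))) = -547272100539/2592101512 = -211.13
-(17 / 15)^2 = -289 / 225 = -1.28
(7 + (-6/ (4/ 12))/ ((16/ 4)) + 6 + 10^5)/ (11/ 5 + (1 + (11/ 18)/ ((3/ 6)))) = 9000765/ 398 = 22614.99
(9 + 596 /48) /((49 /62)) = 7967 /294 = 27.10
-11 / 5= -2.20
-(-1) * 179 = 179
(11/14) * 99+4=81.79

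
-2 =-2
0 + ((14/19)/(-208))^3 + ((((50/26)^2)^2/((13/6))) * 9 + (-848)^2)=937720778059563409/1303909727744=719160.81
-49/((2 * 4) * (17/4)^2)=-0.34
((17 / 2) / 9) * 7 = 119 / 18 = 6.61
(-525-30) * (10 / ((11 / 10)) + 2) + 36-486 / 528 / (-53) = -28541055 / 4664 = -6119.44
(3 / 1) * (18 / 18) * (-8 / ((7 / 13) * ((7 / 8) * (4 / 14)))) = -1248 / 7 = -178.29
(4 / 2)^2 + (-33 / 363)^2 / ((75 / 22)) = 3302 / 825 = 4.00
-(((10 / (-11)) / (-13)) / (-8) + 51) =-29167 / 572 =-50.99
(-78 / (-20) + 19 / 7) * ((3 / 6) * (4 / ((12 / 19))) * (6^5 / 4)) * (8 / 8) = 1425114 / 35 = 40717.54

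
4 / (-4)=-1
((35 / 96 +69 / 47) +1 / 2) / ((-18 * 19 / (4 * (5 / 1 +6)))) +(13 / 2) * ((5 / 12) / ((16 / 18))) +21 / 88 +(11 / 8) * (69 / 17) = 8.57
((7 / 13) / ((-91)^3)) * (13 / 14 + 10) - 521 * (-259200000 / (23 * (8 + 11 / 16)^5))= 2774406917807734342704219 / 23382953296024737142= 118650.83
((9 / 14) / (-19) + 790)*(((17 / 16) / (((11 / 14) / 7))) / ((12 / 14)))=8724.04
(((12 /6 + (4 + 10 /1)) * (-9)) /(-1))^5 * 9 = 557256278016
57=57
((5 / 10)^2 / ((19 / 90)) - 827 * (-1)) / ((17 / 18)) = 283239 / 323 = 876.90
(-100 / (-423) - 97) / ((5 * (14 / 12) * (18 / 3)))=-2.76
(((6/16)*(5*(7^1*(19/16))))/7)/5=57/128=0.45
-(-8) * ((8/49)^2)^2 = 32768/5764801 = 0.01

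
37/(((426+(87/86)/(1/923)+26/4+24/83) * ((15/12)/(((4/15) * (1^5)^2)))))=528212/91445925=0.01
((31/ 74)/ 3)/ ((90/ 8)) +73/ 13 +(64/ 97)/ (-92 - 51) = 389605867/ 69285645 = 5.62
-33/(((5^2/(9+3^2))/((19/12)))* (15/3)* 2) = -1881/500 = -3.76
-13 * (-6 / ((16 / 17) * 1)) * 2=663 / 4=165.75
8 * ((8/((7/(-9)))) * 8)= -4608/7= -658.29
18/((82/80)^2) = 28800/1681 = 17.13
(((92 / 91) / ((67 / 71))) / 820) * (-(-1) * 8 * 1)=13064 / 1249885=0.01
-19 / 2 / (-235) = 0.04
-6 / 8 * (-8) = 6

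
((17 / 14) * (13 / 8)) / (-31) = -221 / 3472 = -0.06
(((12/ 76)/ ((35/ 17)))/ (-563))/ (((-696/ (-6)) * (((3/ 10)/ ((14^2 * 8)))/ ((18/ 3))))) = -11424/ 310213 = -0.04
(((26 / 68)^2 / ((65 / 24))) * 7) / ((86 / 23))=6279 / 62135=0.10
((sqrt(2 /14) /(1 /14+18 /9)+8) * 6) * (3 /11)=36 * sqrt(7) /319+144 /11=13.39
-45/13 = -3.46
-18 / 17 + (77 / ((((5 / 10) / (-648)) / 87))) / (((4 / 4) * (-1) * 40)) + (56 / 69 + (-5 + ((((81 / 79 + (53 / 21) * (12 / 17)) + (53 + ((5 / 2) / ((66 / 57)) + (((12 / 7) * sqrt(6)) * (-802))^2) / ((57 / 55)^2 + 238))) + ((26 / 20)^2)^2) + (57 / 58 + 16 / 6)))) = 83975547499174054876391 / 317435682475310000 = 264543.50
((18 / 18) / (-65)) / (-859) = 1 / 55835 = 0.00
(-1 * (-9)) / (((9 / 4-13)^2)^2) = 2304 / 3418801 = 0.00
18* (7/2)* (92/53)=5796/53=109.36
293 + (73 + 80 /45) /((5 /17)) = 24626 /45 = 547.24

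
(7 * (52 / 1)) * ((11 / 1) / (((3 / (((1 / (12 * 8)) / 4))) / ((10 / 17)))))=2.04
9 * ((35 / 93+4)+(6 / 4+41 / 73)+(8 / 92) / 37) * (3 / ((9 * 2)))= 74417321 / 7703252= 9.66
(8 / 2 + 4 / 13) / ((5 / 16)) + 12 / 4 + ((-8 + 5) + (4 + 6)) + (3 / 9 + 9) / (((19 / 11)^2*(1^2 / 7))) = 3215858 / 70395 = 45.68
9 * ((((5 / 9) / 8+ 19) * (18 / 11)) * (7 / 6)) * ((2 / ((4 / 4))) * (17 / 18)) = 163387 / 264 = 618.89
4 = 4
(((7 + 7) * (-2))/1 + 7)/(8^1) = -21/8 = -2.62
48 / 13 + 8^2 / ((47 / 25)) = 23056 / 611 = 37.73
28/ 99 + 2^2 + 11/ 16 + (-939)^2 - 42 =1396587409/ 1584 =881683.97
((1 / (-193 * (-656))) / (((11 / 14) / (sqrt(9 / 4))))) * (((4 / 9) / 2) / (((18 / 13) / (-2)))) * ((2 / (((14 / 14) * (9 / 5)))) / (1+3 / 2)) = -91 / 42302898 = -0.00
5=5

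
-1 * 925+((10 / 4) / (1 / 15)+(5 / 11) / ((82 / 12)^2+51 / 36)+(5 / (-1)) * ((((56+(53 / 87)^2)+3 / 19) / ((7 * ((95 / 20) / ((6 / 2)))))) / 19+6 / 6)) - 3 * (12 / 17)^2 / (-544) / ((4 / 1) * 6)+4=-40358196721364005643 / 45354817284457296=-889.83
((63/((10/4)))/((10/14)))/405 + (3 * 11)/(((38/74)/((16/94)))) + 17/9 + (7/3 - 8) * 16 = -26037287/334875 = -77.75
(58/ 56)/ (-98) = -0.01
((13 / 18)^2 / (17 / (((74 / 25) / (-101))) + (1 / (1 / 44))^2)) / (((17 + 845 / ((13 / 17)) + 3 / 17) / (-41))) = -4358341 / 310095070686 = -0.00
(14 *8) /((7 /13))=208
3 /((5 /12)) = 36 /5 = 7.20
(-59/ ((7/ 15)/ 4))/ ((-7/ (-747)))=-2644380/ 49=-53966.94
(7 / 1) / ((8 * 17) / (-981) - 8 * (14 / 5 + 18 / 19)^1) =-652365 / 2806808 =-0.23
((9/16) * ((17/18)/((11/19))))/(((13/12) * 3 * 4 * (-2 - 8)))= -323/45760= -0.01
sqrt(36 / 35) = 6 * sqrt(35) / 35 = 1.01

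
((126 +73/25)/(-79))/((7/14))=-6446/1975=-3.26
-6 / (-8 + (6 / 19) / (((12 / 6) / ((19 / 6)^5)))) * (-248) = 124416 / 3535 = 35.20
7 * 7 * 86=4214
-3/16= -0.19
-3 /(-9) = 1 /3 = 0.33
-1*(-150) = 150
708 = 708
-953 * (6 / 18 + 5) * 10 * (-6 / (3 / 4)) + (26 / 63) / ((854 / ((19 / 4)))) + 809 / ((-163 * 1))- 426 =7124216224633 / 17539452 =406182.37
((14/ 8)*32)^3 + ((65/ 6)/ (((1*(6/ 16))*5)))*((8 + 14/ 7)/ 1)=1581064/ 9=175673.78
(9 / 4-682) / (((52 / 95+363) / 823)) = -212585015 / 138148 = -1538.82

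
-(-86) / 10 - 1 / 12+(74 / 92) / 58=85348 / 10005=8.53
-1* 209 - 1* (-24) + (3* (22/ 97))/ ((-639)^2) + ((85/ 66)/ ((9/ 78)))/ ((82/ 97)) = -2045847964651/ 11908545858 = -171.80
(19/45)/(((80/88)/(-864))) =-10032/25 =-401.28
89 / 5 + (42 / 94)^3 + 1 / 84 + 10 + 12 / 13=16339666999 / 566873580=28.82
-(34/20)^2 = -289/100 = -2.89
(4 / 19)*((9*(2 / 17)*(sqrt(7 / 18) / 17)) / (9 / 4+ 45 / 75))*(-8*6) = -3840*sqrt(14) / 104329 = -0.14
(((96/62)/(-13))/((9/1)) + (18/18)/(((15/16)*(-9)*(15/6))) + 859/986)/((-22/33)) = -217404419/178811100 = -1.22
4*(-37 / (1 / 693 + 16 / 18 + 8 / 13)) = -1333332 / 13565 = -98.29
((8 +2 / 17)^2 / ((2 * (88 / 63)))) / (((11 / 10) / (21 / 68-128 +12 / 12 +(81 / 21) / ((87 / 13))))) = -2704.34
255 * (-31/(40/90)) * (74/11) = -2632365/22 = -119652.95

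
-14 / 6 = -7 / 3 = -2.33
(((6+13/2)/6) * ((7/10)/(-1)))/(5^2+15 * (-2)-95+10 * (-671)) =7/32688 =0.00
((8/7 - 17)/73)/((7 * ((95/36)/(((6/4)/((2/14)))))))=-0.12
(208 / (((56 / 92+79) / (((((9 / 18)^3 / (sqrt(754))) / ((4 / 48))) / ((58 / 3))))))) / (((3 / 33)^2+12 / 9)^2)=54552366 * sqrt(754) / 365209665199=0.00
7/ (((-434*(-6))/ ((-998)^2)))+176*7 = 363577/ 93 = 3909.43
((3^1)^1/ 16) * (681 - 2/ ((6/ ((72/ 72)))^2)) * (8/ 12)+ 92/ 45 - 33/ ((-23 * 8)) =160709/ 1840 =87.34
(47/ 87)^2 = 2209/ 7569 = 0.29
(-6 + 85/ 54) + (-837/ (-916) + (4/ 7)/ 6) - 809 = -140648869/ 173124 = -812.42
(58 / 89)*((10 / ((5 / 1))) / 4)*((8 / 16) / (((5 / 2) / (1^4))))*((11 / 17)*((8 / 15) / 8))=319 / 113475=0.00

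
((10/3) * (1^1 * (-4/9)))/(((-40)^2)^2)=-1/1728000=-0.00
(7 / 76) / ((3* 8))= 7 / 1824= 0.00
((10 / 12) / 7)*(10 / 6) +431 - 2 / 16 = 217261 / 504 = 431.07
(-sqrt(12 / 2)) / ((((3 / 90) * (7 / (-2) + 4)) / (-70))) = 4200 * sqrt(6) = 10287.86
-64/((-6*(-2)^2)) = 8/3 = 2.67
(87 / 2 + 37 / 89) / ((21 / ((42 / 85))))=7817 / 7565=1.03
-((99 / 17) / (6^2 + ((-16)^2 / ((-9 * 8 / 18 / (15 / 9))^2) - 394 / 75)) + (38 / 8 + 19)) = -1245985 / 52292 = -23.83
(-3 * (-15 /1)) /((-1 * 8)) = -45 /8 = -5.62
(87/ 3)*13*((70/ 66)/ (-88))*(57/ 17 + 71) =-2084810/ 6171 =-337.84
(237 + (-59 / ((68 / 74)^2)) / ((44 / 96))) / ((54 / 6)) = 89599 / 9537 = 9.39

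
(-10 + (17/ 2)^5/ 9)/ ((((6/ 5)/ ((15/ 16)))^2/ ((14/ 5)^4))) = 3402161777/ 18432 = 184579.09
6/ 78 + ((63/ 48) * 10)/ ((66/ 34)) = 7823/ 1144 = 6.84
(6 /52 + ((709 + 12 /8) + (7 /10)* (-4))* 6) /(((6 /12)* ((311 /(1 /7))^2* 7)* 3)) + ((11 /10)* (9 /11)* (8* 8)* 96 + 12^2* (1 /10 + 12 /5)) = 12700302379679 /2156394695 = 5889.60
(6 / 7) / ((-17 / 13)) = -78 / 119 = -0.66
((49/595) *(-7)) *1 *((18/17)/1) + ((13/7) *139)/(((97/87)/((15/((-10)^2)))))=34.12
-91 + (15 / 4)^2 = -1231 / 16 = -76.94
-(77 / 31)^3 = -456533 / 29791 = -15.32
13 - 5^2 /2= 1 /2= 0.50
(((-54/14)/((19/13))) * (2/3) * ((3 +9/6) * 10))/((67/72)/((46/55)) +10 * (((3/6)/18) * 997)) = -775008/2721845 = -0.28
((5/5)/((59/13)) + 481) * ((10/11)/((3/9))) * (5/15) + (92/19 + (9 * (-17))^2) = 294110567/12331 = 23851.32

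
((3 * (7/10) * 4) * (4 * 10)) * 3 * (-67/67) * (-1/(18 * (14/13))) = 52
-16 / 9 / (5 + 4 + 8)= -16 / 153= -0.10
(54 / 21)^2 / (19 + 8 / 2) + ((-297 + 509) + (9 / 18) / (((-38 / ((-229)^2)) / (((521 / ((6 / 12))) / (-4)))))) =30827990343 / 171304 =179960.72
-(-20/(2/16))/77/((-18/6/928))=-148480/231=-642.77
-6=-6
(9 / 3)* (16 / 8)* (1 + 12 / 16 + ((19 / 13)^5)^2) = 76467823422441 / 275716983698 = 277.34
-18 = -18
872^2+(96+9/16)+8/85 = 1034253693/1360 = 760480.66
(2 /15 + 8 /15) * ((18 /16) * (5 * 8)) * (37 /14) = 555 /7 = 79.29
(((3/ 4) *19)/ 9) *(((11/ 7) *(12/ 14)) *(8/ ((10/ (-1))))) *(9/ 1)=-3762/ 245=-15.36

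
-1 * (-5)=5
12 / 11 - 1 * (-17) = 199 / 11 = 18.09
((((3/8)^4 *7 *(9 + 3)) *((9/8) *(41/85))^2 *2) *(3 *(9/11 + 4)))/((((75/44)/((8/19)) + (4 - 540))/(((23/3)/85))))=-6886156599/2872021888000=-0.00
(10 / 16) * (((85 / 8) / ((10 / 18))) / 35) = 153 / 448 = 0.34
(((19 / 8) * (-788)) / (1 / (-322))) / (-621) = -26201 / 27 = -970.41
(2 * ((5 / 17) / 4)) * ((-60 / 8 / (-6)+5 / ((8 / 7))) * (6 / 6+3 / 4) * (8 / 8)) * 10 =7875 / 544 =14.48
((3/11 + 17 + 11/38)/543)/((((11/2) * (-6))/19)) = -2447/131406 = -0.02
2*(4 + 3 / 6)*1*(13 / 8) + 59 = 589 / 8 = 73.62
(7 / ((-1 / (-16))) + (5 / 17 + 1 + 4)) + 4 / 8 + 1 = 118.79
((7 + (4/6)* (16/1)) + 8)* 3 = 77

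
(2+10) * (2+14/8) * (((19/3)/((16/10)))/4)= 44.53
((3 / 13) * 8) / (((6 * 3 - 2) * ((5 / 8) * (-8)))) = -3 / 130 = -0.02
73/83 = 0.88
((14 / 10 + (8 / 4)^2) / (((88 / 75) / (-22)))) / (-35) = 81 / 28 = 2.89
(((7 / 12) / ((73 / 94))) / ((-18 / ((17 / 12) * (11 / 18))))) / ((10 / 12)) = -61523 / 1419120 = -0.04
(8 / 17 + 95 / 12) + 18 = 5383 / 204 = 26.39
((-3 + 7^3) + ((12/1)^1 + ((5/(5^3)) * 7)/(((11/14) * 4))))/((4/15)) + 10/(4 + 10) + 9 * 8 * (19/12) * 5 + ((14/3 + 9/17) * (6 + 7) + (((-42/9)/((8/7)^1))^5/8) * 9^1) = 986561605759/1447649280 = 681.49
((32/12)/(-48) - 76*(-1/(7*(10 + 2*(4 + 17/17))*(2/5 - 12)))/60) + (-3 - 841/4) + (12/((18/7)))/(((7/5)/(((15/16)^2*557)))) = 1658658293/1169280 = 1418.53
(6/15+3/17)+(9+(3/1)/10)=1679/170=9.88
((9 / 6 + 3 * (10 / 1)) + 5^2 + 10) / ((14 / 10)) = 95 / 2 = 47.50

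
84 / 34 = 42 / 17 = 2.47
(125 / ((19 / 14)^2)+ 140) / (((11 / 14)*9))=1050560 / 35739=29.40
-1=-1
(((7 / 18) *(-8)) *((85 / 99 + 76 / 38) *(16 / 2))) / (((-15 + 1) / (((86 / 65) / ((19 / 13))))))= 389408 / 84645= 4.60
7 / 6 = 1.17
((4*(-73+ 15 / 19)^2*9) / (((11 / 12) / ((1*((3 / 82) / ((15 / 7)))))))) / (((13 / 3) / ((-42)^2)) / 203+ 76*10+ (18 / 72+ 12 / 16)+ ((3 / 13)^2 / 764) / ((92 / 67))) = 9079956889337009055744 / 1976342515601493052145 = 4.59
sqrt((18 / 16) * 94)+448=3 * sqrt(47) / 2+448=458.28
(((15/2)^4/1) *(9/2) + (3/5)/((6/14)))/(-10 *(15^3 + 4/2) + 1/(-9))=-20505141/48628960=-0.42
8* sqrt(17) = 32.98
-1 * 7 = -7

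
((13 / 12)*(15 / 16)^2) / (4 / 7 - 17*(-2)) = 6825 / 247808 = 0.03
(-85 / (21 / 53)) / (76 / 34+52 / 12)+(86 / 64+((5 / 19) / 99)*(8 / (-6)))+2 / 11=-2636982163 / 84690144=-31.14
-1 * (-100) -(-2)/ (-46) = 2299/ 23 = 99.96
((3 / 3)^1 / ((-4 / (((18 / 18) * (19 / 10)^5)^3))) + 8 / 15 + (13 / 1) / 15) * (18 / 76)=-136579743268873184691 / 152000000000000000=-898.55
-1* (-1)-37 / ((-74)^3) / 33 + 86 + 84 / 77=2894315 / 32856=88.09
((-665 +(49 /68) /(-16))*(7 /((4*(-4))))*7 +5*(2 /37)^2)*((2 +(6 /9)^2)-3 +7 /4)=695712483569 /285978624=2432.74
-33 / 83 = -0.40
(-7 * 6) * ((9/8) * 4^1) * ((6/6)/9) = -21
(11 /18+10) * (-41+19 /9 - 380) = -360035 /81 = -4444.88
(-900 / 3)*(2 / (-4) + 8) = -2250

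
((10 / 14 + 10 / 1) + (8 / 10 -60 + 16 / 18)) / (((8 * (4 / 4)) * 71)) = -14993 / 178920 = -0.08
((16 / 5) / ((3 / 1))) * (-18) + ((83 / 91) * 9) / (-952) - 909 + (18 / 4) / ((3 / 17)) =-391017267 / 433160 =-902.71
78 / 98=0.80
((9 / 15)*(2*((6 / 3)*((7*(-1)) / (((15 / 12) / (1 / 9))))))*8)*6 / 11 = -1792 / 275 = -6.52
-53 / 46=-1.15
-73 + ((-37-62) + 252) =80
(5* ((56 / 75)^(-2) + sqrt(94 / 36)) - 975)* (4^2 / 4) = -3831.81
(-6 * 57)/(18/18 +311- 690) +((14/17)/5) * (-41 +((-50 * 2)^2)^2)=29399989561/1785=16470582.39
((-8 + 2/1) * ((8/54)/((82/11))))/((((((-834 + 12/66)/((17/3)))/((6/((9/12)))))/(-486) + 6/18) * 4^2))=-18513/922049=-0.02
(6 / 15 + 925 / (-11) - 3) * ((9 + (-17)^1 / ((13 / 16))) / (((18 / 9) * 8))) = 9238 / 143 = 64.60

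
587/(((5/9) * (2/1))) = 528.30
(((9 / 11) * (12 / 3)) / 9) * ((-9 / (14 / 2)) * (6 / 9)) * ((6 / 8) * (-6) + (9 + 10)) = -348 / 77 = -4.52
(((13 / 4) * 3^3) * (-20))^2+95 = 3080120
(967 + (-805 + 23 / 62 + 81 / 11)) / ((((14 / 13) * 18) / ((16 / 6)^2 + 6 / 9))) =7524335 / 110484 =68.10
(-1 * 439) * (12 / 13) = -5268 / 13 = -405.23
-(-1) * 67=67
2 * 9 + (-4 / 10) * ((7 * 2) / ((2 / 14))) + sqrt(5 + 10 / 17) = -106 / 5 + sqrt(1615) / 17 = -18.84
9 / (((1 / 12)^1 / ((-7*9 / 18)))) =-378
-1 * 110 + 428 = 318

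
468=468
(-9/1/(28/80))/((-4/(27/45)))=27/7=3.86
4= 4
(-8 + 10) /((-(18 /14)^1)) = -14 /9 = -1.56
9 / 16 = 0.56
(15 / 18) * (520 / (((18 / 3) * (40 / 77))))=5005 / 36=139.03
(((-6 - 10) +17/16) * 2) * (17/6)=-4063/48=-84.65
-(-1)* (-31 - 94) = -125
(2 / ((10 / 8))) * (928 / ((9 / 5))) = 7424 / 9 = 824.89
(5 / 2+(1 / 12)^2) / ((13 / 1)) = 361 / 1872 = 0.19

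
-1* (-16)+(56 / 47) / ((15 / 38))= 13408 / 705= 19.02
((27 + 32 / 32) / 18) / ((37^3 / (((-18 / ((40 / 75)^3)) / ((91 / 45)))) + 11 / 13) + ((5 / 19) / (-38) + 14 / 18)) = -19956982500 / 11054849969543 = -0.00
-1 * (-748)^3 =418508992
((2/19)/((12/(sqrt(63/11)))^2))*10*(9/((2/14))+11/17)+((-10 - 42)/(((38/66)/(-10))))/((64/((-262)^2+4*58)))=3453409060/3553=971969.90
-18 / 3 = -6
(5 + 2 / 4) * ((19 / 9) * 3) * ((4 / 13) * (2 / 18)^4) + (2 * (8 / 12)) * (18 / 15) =2049122 / 1279395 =1.60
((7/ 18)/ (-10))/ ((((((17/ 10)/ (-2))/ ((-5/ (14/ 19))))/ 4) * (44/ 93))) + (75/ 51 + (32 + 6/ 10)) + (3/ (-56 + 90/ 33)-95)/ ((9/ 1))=51491482/ 2465595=20.88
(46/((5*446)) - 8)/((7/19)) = -24149/1115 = -21.66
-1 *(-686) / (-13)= -686 / 13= -52.77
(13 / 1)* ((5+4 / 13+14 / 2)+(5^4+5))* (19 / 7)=158650 / 7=22664.29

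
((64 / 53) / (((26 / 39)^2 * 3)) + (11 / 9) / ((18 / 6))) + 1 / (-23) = 1.27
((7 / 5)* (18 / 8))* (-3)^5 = -765.45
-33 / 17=-1.94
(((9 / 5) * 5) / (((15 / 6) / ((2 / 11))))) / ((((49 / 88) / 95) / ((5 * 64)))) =1751040 / 49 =35735.51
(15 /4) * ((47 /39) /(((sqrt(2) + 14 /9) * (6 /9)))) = 44415 /1768 - 57105 * sqrt(2) /3536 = 2.28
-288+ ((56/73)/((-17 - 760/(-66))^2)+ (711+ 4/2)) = 1016471009/2391553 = 425.03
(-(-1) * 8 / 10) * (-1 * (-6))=24 / 5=4.80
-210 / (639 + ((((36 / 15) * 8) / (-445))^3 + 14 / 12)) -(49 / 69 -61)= 175048406976051940 / 2919331338422421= 59.96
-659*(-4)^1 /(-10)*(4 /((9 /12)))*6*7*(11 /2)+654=-1620506 /5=-324101.20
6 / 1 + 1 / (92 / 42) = 297 / 46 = 6.46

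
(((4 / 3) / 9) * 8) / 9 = 32 / 243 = 0.13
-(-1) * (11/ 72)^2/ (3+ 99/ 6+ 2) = 121/ 111456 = 0.00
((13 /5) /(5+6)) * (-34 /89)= -442 /4895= -0.09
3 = 3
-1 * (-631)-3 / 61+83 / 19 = 635.32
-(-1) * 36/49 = 36/49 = 0.73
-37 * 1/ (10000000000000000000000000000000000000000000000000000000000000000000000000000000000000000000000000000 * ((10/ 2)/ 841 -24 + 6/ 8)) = 31117/ 195482500000000000000000000000000000000000000000000000000000000000000000000000000000000000000000000000000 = 0.00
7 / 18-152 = -2729 / 18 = -151.61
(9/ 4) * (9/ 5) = 81/ 20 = 4.05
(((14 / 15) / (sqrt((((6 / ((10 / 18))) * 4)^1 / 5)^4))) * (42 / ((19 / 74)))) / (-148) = -6125 / 443232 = -0.01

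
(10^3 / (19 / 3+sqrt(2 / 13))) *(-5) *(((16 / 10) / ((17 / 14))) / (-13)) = 255360 / 3179-40320 *sqrt(26) / 41327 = 75.35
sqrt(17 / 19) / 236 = sqrt(323) / 4484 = 0.00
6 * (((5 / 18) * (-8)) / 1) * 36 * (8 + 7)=-7200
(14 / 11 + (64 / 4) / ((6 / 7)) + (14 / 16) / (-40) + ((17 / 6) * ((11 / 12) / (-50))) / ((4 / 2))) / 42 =3150821 / 6652800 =0.47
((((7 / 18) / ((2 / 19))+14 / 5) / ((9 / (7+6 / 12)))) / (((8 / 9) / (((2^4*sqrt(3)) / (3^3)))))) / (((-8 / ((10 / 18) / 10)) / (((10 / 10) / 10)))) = -1169*sqrt(3) / 466560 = -0.00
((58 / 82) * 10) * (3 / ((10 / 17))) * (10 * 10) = 147900 / 41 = 3607.32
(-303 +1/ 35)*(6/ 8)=-7953/ 35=-227.23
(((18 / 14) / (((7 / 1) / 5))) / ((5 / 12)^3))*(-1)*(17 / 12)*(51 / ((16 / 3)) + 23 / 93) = -6700023 / 37975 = -176.43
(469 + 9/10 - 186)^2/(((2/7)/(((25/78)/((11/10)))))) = 282097235/3432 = 82196.16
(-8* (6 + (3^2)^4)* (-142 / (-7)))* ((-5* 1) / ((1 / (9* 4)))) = 1342820160 / 7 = 191831451.43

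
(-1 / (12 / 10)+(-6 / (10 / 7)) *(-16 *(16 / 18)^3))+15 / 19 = 47.15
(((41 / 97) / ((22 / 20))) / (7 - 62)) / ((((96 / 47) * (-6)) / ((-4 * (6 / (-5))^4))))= -0.00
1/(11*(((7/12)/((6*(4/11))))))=288/847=0.34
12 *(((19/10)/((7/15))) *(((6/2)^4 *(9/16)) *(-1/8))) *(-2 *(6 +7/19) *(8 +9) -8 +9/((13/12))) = 175198383/2912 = 60164.28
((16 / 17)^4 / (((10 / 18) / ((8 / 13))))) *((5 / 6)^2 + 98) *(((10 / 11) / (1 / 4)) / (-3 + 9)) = 9961472 / 191607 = 51.99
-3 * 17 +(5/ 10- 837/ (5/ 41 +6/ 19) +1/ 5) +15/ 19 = -4099747/ 2090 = -1961.60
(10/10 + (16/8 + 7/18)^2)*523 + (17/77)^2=6738277627/1920996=3507.70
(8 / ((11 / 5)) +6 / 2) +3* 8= 337 / 11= 30.64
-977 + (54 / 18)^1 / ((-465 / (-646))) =-150789 / 155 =-972.83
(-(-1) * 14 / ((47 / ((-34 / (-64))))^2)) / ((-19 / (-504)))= 127449 / 2686144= 0.05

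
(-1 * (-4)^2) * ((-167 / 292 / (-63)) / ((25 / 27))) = -0.16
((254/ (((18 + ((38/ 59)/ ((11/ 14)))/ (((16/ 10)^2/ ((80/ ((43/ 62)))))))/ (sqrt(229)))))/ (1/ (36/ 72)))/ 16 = 3544189 *sqrt(229)/ 24529216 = 2.19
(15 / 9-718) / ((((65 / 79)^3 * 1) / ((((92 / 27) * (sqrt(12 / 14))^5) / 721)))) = -55701574064 * sqrt(42) / 87320039625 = -4.13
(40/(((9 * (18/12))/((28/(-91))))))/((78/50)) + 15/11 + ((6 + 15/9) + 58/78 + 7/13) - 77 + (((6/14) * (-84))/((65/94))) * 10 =-88523503/150579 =-587.89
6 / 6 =1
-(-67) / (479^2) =67 / 229441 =0.00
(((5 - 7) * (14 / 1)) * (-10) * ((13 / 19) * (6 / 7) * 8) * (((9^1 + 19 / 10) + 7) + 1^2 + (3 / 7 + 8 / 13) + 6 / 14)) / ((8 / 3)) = 1334808 / 133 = 10036.15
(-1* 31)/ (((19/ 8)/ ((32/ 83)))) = -7936/ 1577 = -5.03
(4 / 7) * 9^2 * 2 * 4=370.29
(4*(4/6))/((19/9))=24/19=1.26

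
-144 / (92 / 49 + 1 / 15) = -105840 / 1429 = -74.07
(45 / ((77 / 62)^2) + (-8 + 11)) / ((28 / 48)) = 2289204 / 41503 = 55.16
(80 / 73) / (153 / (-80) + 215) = 6400 / 1244431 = 0.01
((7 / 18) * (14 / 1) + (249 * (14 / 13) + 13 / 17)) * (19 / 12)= 2592113 / 5967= 434.41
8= 8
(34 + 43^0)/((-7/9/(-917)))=41265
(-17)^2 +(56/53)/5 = 76641/265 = 289.21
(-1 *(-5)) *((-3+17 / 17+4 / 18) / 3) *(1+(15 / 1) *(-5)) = 5920 / 27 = 219.26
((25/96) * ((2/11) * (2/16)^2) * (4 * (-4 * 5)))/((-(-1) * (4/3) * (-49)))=125/137984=0.00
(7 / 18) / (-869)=-7 / 15642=-0.00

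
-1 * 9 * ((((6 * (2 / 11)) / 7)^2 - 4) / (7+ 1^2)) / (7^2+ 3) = 53037 / 616616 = 0.09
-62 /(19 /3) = -186 /19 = -9.79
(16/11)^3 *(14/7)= 8192/1331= 6.15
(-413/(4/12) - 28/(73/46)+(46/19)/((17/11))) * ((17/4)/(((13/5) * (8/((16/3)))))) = -49322445/36062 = -1367.71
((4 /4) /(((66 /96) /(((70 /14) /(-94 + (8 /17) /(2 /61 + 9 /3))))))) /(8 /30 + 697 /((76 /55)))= -143412000 /933920634449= -0.00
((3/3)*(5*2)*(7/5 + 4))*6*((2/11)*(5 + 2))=4536/11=412.36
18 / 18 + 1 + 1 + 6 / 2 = 6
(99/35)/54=11/210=0.05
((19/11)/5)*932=17708/55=321.96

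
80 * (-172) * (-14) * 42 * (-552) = -4466165760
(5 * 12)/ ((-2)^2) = 15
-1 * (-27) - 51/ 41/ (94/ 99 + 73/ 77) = 1420362/ 53915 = 26.34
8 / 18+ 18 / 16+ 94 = 6881 / 72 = 95.57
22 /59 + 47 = 2795 /59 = 47.37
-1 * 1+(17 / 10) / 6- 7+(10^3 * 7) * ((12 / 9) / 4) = 139537 / 60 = 2325.62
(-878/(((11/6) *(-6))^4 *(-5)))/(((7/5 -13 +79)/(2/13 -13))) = -146626/64142221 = -0.00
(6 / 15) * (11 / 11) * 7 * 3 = 42 / 5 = 8.40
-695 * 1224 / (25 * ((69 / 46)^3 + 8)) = -1361088 / 455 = -2991.40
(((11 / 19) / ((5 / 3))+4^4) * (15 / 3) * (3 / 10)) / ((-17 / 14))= -511413 / 1615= -316.66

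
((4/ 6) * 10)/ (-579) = -20/ 1737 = -0.01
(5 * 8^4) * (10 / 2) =102400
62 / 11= 5.64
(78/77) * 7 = 78/11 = 7.09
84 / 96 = 0.88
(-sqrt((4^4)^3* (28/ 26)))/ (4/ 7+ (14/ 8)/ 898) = -102989824* sqrt(182)/ 187421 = -7413.30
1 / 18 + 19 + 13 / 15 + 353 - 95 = 277.92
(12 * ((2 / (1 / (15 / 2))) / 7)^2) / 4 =675 / 49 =13.78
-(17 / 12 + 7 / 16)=-89 / 48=-1.85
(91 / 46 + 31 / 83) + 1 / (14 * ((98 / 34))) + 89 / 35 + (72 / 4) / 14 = 20315119 / 3273935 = 6.21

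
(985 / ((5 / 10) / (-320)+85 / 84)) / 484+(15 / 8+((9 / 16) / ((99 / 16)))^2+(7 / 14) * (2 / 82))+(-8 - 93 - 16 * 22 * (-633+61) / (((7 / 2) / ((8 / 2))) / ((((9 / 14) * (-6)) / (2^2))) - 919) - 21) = -9020881220713677 / 26771017510600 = -336.96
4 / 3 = 1.33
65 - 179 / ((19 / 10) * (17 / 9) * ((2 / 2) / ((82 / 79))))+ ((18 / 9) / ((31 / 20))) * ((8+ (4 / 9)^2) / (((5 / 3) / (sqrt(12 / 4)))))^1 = 5312 * sqrt(3) / 837+ 337585 / 25517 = 24.22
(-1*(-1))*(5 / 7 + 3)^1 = 26 / 7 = 3.71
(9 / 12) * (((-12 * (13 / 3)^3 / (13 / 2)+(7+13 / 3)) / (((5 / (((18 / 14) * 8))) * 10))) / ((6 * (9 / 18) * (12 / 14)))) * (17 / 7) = -425 / 21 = -20.24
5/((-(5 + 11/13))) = -65/76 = -0.86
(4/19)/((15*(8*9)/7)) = 0.00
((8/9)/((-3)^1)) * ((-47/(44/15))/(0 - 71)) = -470/7029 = -0.07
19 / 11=1.73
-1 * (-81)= 81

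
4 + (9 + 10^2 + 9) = 122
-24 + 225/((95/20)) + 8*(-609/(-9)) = 32188/57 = 564.70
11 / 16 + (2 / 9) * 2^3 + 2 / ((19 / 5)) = 8185 / 2736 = 2.99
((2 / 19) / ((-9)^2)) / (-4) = -1 / 3078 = -0.00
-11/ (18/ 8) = -44/ 9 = -4.89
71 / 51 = 1.39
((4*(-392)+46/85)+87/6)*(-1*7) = 1848021/170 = 10870.71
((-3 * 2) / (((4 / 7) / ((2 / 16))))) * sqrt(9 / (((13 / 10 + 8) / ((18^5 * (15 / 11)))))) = -76545 * sqrt(341) / 682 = -2072.57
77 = 77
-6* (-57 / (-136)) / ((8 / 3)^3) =-4617 / 34816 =-0.13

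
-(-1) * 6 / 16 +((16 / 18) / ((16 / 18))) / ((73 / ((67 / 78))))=8809 / 22776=0.39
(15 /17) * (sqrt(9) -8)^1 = -75 /17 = -4.41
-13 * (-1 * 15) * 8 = 1560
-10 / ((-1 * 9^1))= 10 / 9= 1.11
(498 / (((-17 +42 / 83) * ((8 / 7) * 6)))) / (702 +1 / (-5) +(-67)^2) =-241115 / 284248208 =-0.00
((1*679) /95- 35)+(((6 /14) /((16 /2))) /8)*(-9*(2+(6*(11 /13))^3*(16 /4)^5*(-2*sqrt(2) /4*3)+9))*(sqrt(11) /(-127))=-186297408*sqrt(22) /1953133- 2646 /95+297*sqrt(11) /56896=-475.23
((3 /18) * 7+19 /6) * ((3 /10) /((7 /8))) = 52 /35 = 1.49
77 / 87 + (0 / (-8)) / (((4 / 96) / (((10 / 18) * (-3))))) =77 / 87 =0.89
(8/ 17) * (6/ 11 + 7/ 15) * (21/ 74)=4676/ 34595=0.14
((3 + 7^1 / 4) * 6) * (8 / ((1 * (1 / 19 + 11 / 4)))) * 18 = 103968 / 71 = 1464.34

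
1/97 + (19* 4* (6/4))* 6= 66349/97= 684.01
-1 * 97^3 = -912673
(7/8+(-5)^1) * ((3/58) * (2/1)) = -99/232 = -0.43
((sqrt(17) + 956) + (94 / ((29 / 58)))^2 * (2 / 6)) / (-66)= -19106 / 99 -sqrt(17) / 66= -193.05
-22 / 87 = -0.25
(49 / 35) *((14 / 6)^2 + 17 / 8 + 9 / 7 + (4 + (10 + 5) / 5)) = 7991 / 360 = 22.20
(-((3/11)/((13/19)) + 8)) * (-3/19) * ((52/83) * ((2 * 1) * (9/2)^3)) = 2626587/17347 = 151.41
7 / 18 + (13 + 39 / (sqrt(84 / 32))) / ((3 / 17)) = 1333 / 18 + 442 * sqrt(42) / 21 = 210.46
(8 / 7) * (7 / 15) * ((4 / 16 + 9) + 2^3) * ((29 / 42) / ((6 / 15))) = 667 / 42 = 15.88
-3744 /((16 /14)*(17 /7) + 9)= -183456 /577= -317.95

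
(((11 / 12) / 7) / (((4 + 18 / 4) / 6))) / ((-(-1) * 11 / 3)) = 3 / 119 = 0.03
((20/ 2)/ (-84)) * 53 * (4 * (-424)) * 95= 21348400/ 21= 1016590.48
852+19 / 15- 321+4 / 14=55918 / 105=532.55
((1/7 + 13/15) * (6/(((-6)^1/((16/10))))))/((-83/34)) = 28832/43575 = 0.66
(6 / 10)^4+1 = 706 / 625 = 1.13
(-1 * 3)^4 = 81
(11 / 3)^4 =14641 / 81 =180.75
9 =9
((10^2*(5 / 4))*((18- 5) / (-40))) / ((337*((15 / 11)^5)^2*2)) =-0.00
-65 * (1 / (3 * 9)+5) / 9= -8840 / 243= -36.38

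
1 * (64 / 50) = 1.28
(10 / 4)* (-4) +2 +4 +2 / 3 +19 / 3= 3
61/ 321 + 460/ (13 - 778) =-6733/ 16371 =-0.41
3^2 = 9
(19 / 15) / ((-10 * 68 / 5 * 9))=-19 / 18360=-0.00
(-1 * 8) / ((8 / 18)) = -18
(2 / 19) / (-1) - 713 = -13549 / 19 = -713.11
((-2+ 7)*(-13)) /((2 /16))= -520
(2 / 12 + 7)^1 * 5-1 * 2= 203 / 6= 33.83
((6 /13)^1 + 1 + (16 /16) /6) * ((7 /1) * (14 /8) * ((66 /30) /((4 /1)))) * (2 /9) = 68453 /28080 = 2.44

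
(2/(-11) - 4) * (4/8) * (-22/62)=23/31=0.74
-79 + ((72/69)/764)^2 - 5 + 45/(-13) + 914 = 207361834973/250879837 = 826.54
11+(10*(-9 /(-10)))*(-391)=-3508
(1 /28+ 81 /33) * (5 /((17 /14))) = 3835 /374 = 10.25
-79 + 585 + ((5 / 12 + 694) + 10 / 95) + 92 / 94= 1201.50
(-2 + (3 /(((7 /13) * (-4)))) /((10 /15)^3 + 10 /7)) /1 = -3661 /1304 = -2.81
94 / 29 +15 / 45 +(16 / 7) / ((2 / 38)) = 28625 / 609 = 47.00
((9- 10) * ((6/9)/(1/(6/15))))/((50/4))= -8/375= -0.02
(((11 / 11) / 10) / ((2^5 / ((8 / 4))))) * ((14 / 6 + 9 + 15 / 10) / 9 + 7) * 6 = 91 / 288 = 0.32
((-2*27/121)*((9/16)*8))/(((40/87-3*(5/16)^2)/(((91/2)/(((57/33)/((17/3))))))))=-1797.21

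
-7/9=-0.78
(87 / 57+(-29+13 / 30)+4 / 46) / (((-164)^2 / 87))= -10247411 / 117535520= -0.09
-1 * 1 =-1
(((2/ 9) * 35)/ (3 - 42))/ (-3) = 70/ 1053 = 0.07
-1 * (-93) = 93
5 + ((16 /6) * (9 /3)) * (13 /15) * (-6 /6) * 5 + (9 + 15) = -17 /3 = -5.67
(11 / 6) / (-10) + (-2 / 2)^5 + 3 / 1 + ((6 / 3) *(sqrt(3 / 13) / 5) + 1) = 2 *sqrt(39) / 65 + 169 / 60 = 3.01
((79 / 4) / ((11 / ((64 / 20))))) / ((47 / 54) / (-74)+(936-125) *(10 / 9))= 0.01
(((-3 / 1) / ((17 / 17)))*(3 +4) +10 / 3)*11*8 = -4664 / 3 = -1554.67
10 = 10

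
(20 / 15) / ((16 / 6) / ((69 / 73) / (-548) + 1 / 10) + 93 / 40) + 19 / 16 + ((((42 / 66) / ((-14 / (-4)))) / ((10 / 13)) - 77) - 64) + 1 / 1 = -138.53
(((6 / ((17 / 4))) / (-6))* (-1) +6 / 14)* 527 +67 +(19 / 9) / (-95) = 131303 / 315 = 416.83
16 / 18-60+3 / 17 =-9017 / 153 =-58.93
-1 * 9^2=-81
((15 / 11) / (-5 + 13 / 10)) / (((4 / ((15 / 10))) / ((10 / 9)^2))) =-625 / 3663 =-0.17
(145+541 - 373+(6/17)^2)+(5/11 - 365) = -163467/3179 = -51.42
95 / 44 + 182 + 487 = 29531 / 44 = 671.16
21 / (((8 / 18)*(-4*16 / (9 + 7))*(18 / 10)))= -105 / 16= -6.56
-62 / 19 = -3.26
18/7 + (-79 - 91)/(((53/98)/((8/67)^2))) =-3181174/1665419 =-1.91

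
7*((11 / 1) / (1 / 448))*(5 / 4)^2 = 53900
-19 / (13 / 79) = -1501 / 13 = -115.46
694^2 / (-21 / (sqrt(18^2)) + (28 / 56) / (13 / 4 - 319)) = -412271.28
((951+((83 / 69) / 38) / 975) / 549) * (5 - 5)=0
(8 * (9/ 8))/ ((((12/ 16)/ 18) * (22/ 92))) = 9936/ 11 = 903.27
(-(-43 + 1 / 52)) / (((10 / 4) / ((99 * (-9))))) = -398277 / 26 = -15318.35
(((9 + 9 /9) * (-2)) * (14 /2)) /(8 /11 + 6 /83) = -12782 /73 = -175.10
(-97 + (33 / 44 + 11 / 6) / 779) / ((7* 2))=-906725 / 130872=-6.93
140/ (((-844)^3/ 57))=-0.00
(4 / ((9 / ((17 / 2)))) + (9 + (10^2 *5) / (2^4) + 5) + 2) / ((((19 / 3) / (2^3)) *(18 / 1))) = 1837 / 513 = 3.58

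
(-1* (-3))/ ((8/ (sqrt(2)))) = 0.53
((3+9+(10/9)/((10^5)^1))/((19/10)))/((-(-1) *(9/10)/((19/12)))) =1080001/97200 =11.11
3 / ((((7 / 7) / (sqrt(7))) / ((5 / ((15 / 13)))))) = 13 * sqrt(7) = 34.39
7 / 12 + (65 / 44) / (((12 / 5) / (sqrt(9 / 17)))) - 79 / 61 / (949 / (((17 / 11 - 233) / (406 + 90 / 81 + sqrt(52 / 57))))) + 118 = -2715309 * sqrt(741) / 40606062777995 + 325 * sqrt(17) / 2992 + 57782805390989573 / 487272753335940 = 119.03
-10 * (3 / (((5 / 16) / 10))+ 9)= -1050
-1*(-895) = 895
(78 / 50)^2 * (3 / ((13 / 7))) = 2457 / 625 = 3.93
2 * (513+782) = 2590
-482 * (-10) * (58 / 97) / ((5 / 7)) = 391384 / 97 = 4034.89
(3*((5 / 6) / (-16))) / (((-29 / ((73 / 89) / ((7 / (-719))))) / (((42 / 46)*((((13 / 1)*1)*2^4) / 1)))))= -10234965 / 118726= -86.21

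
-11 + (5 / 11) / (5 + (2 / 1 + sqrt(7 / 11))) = -10.94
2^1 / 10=1 / 5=0.20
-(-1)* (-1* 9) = -9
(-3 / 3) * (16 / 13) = -16 / 13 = -1.23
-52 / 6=-26 / 3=-8.67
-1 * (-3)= 3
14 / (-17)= -14 / 17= -0.82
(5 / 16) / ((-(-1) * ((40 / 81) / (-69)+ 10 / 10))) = 27945 / 88784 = 0.31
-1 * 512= -512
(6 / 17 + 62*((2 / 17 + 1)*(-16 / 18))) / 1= -9370 / 153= -61.24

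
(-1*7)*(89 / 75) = -623 / 75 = -8.31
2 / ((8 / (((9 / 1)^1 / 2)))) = 1.12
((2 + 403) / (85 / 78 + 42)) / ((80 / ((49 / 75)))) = 51597 / 672200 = 0.08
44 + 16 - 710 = -650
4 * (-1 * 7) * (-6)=168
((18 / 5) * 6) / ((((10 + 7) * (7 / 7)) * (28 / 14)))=54 / 85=0.64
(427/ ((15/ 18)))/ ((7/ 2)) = 146.40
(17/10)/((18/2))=17/90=0.19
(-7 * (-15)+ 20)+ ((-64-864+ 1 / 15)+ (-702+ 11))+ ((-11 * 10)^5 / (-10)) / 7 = 24157493137 / 105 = 230071363.21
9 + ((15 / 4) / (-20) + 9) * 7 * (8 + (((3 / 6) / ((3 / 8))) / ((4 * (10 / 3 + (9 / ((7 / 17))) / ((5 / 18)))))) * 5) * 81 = 5523259365 / 137792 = 40084.04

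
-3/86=-0.03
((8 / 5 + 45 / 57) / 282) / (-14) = -227 / 375060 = -0.00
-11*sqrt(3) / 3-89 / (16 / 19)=-1691 / 16-11*sqrt(3) / 3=-112.04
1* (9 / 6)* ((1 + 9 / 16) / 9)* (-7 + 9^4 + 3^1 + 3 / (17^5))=14546878675 / 8519142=1707.55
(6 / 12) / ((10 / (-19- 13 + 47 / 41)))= -253 / 164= -1.54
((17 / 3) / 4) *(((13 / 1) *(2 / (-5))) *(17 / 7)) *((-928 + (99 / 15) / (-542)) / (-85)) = -555795773 / 2845500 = -195.32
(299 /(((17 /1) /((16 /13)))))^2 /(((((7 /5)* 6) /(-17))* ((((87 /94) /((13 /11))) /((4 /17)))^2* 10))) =-808905969664 /94490888877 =-8.56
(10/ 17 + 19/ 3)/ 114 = 353/ 5814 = 0.06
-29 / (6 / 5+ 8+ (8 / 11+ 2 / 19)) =-2.89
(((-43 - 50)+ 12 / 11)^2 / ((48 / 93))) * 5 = 158428755 / 1936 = 81833.03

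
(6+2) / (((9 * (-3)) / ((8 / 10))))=-32 / 135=-0.24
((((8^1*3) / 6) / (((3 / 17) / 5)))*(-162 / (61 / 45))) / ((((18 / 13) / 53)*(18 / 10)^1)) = -17569500 / 61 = -288024.59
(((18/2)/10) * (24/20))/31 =27/775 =0.03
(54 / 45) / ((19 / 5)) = 6 / 19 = 0.32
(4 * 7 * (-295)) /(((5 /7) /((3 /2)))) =-17346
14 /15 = 0.93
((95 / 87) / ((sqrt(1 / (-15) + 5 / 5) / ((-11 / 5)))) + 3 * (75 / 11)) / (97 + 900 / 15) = 225 / 1727-209 * sqrt(210) / 191226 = 0.11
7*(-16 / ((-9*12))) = 28 / 27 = 1.04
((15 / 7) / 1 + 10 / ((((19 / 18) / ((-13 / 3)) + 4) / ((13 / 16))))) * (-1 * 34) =-600525 / 4102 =-146.40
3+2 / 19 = 59 / 19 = 3.11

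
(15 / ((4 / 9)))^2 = 18225 / 16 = 1139.06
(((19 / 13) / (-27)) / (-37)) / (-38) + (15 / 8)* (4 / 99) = 10817 / 142857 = 0.08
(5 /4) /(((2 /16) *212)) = 5 /106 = 0.05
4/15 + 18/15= 22/15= 1.47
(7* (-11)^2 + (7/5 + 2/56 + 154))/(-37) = -3793/140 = -27.09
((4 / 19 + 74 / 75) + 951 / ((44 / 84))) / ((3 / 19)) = 28477441 / 2475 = 11506.04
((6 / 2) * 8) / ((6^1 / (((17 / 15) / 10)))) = 34 / 75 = 0.45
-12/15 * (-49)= 196/5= 39.20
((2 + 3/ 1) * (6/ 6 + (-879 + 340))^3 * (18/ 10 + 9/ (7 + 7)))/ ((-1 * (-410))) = -6657067278/ 1435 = -4639071.27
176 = 176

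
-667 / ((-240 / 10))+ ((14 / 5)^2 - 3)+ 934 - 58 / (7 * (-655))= 531847703 / 550200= 966.64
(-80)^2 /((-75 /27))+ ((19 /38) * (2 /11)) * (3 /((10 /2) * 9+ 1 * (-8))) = -937725 /407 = -2303.99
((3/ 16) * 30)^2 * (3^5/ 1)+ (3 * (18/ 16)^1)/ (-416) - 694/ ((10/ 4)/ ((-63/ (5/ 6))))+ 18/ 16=2385872217/ 83200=28676.35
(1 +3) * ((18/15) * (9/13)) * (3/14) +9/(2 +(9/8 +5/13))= 108828/33215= 3.28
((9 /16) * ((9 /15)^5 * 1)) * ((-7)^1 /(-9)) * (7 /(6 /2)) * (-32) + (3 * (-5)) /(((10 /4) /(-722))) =13529562 /3125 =4329.46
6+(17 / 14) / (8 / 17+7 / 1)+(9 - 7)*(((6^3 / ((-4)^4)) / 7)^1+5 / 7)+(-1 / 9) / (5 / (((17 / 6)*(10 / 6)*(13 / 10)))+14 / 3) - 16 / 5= 255417733 / 55382160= 4.61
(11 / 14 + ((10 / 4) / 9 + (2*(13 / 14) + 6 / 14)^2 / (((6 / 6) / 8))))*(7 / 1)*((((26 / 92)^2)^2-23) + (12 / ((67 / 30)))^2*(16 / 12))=4650.39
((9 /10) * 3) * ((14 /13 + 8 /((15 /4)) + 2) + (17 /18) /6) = 37681 /2600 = 14.49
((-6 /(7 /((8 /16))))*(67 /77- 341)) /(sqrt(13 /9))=235710*sqrt(13) /7007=121.29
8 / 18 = 4 / 9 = 0.44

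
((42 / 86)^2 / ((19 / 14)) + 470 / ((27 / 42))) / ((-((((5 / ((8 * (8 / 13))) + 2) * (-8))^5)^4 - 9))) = -38082240146546121798320128 / 232263604563902022683646893194856836032908024550549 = -0.00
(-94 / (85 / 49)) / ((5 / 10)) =-9212 / 85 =-108.38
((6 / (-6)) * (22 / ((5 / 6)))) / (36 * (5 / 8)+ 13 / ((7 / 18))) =-616 / 1305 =-0.47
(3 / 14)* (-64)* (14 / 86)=-96 / 43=-2.23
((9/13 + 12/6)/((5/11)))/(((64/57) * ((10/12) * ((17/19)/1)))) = 250173/35360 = 7.08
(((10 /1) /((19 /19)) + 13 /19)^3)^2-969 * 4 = 1483615.94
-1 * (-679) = 679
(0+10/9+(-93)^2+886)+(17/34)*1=171659/18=9536.61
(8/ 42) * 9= 12/ 7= 1.71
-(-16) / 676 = 4 / 169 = 0.02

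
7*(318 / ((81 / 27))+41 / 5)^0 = 7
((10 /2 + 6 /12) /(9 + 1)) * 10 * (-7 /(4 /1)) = -77 /8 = -9.62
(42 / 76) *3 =1.66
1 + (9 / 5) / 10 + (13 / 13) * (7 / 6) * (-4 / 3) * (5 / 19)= 0.77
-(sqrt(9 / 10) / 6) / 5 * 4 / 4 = -sqrt(10) / 100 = -0.03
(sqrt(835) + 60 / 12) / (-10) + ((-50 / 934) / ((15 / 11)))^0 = 1 / 2-sqrt(835) / 10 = -2.39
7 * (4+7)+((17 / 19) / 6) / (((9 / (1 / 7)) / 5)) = 553099 / 7182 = 77.01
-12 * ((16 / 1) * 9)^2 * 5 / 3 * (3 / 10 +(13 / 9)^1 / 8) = -199296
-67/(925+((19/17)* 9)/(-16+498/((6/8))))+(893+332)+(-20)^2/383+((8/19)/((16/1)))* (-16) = 10097507110343/8239157663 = 1225.55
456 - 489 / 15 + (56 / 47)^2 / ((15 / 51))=945953 / 2209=428.23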